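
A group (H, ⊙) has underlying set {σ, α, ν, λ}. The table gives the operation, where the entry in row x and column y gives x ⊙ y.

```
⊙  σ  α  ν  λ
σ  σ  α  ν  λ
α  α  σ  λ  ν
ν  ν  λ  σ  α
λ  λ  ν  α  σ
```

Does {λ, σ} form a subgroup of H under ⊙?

Yes

{λ, σ} contains the identity σ.
Checking products: every product of two elements of {λ, σ} (read from the table) lies in {λ, σ}, so the set is closed.
In a finite group, a nonempty closed subset is a subgroup. So {λ, σ} ≤ H.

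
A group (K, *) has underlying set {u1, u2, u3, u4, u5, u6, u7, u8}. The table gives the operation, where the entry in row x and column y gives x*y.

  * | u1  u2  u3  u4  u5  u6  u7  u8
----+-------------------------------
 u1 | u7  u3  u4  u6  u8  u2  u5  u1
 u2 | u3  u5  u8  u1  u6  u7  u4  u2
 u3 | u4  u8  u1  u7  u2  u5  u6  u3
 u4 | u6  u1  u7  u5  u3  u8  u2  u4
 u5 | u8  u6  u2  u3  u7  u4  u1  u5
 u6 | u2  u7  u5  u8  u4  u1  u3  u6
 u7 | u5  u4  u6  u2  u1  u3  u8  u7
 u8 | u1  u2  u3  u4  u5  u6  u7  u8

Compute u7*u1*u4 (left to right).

u3

u7*u1 = u5
u5*u4 = u3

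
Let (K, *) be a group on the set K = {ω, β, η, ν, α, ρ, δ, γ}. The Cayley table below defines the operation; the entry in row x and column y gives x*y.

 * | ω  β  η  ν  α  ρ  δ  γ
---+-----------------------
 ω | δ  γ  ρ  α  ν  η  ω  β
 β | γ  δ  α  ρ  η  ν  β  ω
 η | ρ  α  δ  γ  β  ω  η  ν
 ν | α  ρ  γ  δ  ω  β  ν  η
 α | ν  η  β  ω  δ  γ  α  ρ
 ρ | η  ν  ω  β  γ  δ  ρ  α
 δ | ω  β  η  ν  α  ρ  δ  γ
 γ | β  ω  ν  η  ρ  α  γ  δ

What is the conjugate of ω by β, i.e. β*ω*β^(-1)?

ω

The identity is δ. In row β, the entry δ sits in column β, so β^(-1) = β.
β*ω = γ
γ*β = ω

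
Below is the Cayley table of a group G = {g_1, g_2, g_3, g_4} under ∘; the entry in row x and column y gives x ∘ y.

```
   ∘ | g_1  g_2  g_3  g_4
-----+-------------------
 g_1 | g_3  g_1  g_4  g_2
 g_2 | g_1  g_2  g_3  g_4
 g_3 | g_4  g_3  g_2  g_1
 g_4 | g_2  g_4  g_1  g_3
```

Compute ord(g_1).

The identity element is g_2 (its row matches the header).
g_1^1 = g_1
g_1^2 = g_1 ∘ g_1 = g_3
g_1^3 = g_3 ∘ g_1 = g_4
g_1^4 = g_4 ∘ g_1 = g_2
The first power of g_1 equal to the identity is g_1^4, so ord(g_1) = 4.

4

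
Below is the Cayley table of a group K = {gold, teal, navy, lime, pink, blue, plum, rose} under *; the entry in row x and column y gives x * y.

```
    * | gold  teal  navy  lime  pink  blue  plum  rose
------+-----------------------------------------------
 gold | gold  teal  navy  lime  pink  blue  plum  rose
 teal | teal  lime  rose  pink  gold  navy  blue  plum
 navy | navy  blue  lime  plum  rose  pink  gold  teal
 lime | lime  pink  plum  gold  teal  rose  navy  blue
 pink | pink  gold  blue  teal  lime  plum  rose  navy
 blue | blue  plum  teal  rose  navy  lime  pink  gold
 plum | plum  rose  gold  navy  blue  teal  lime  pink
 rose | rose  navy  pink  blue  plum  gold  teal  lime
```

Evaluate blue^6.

lime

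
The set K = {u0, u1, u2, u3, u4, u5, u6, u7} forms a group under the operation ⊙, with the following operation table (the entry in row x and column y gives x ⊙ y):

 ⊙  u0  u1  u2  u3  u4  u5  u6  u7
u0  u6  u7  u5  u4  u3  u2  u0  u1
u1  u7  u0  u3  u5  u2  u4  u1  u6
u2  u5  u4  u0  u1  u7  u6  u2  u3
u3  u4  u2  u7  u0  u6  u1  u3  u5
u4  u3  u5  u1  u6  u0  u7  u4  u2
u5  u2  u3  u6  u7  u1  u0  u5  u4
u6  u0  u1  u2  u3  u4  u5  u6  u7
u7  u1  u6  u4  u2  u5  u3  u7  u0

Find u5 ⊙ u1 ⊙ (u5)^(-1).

The identity is u6. In row u5, the entry u6 sits in column u2, so u5^(-1) = u2.
u5 ⊙ u1 = u3
u3 ⊙ u2 = u7
(Structurally, K here is isomorphic to the quaternion group Q_8.)

u7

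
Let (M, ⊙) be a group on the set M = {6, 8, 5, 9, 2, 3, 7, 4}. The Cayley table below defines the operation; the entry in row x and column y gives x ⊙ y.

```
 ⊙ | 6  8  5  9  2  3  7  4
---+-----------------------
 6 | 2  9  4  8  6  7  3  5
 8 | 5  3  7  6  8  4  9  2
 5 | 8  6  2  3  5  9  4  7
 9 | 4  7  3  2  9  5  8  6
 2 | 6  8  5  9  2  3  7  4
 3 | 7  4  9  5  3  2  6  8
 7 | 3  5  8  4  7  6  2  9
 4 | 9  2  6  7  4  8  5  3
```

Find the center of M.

{2, 3}

An element z is central iff its row equals its column in the table.
For 7: 7 ⊙ 4 = 9 ≠ 5 = 4 ⊙ 7, so 7 ∉ Z.
Checking each element this way leaves Z(M) = {2, 3}.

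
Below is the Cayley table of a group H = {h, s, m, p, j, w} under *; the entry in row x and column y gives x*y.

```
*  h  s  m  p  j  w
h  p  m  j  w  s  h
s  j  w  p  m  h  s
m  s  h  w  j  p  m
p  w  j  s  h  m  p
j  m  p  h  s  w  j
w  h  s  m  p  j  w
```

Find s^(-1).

First locate the identity: row w matches the header, so w is the identity.
Scan row s for w: s*s = w. Hence s^(-1) = s.
(Structurally, H here is isomorphic to the symmetric group S_3.)

s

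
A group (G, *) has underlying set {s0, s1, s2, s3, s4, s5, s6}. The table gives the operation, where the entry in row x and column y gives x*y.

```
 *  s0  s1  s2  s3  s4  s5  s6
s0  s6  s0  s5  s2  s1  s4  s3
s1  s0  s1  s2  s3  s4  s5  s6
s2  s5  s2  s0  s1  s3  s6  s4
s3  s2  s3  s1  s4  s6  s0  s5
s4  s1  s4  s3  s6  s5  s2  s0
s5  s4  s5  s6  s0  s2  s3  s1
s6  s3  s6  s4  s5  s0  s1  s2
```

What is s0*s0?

Read row s0, column s0: s0*s0 = s6.
(Structurally, G here is isomorphic to the cyclic group Z_7.)

s6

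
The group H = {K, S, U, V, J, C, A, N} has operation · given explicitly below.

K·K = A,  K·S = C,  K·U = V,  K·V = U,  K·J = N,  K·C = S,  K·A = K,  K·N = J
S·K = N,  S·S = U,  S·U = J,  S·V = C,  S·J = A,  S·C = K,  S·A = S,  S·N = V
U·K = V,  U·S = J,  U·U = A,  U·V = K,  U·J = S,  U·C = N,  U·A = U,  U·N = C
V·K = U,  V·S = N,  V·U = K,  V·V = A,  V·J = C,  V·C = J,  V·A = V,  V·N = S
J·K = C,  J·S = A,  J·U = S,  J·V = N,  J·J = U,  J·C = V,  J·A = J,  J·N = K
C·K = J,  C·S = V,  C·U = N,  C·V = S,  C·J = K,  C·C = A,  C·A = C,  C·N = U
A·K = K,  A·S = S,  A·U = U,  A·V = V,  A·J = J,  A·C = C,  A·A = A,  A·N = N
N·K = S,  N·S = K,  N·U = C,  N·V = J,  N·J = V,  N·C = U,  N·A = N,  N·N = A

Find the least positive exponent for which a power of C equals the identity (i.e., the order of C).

The identity element is A (its row matches the header).
C^1 = C
C^2 = C·C = A
The first power of C equal to the identity is C^2, so ord(C) = 2.
(Structurally, H here is isomorphic to the dihedral group D_4.)

2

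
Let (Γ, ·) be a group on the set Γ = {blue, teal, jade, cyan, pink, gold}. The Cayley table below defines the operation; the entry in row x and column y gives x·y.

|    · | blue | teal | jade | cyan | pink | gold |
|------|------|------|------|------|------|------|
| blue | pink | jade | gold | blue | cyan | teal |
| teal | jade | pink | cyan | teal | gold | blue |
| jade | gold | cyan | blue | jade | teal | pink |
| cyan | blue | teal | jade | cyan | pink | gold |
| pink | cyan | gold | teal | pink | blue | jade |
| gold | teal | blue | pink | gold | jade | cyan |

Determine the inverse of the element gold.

First locate the identity: row cyan matches the header, so cyan is the identity.
Scan row gold for cyan: gold·gold = cyan. Hence gold^(-1) = gold.

gold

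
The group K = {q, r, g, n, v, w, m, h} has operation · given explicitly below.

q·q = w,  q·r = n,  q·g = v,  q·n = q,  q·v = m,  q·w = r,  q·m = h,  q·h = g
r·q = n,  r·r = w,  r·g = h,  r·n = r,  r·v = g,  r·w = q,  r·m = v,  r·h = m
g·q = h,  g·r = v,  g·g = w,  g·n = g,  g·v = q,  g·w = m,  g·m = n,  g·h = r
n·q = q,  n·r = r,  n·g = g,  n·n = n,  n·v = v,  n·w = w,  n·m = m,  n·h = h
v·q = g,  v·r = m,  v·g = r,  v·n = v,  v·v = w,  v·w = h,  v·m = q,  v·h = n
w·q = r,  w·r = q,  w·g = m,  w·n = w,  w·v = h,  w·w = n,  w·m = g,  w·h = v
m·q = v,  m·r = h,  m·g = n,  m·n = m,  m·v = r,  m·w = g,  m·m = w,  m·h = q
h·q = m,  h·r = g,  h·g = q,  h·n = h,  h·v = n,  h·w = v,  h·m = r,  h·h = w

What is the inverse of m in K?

First locate the identity: row n matches the header, so n is the identity.
Scan row m for n: m·g = n. Hence m^(-1) = g.
(Structurally, K here is isomorphic to the quaternion group Q_8.)

g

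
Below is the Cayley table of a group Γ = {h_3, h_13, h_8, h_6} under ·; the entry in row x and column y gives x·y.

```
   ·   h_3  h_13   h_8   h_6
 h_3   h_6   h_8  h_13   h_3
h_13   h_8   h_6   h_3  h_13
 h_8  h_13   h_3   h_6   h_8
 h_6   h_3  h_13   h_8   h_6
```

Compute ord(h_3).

2

The identity element is h_6 (its row matches the header).
h_3^1 = h_3
h_3^2 = h_3·h_3 = h_6
The first power of h_3 equal to the identity is h_3^2, so ord(h_3) = 2.
(Structurally, Γ here is isomorphic to the Klein four-group V_4.)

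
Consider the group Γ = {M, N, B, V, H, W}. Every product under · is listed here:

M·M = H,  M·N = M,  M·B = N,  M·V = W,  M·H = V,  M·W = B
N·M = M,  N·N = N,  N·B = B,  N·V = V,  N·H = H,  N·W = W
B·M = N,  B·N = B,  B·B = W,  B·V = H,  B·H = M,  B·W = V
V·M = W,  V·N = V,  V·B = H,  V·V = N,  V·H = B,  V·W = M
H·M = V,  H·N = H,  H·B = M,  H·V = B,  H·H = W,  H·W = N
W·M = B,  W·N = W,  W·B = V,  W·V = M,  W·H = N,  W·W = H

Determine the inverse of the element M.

First locate the identity: row N matches the header, so N is the identity.
Scan row M for N: M·B = N. Hence M^(-1) = B.
(Structurally, Γ here is isomorphic to the cyclic group Z_6.)

B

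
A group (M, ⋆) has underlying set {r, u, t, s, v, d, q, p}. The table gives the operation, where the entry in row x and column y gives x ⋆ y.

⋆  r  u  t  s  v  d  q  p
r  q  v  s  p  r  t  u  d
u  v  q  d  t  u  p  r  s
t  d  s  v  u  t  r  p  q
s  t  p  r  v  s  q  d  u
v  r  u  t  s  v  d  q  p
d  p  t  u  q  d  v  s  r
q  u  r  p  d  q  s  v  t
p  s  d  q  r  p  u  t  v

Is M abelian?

u ⋆ p = s but p ⋆ u = d.
Since u and p do not commute, M is not abelian.

No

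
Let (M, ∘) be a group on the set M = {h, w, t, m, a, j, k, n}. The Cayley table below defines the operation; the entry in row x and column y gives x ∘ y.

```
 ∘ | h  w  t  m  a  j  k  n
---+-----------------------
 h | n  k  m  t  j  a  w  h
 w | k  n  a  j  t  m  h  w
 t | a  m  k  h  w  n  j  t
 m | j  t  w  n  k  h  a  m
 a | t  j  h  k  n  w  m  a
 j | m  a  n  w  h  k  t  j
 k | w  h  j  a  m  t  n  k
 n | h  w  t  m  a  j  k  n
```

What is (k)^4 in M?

k^1 = k
k^2 = k ∘ k = n
k^3 = n ∘ k = k
k^4 = k ∘ k = n

n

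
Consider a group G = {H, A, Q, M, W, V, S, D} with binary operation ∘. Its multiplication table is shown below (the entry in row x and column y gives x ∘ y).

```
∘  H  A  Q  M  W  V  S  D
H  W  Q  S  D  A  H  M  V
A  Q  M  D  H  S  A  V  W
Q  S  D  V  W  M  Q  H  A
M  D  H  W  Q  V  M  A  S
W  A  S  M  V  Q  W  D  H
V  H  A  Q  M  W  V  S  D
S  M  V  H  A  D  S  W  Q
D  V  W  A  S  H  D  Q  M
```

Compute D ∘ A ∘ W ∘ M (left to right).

D ∘ A = W
W ∘ W = Q
Q ∘ M = W

W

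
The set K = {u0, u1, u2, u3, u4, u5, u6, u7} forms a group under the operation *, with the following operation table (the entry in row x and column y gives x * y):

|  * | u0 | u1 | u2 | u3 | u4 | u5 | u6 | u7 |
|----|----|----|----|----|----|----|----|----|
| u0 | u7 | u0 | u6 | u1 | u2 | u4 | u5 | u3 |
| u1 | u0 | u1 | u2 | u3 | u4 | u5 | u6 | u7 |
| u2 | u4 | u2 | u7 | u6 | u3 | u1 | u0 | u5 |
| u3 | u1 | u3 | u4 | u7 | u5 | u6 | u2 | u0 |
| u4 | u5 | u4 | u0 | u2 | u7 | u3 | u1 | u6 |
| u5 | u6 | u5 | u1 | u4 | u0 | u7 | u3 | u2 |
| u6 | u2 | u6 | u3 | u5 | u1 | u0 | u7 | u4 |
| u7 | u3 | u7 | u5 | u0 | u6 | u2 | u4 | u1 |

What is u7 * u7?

u1

Read row u7, column u7: u7 * u7 = u1.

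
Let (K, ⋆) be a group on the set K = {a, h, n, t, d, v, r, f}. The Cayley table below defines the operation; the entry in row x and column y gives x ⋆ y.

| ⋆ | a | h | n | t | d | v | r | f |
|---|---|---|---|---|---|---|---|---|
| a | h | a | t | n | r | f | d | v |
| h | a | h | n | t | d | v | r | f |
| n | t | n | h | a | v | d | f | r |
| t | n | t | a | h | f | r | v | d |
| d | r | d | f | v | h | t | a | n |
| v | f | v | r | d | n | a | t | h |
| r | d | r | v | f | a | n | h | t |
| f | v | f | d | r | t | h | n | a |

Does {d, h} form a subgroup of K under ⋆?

Yes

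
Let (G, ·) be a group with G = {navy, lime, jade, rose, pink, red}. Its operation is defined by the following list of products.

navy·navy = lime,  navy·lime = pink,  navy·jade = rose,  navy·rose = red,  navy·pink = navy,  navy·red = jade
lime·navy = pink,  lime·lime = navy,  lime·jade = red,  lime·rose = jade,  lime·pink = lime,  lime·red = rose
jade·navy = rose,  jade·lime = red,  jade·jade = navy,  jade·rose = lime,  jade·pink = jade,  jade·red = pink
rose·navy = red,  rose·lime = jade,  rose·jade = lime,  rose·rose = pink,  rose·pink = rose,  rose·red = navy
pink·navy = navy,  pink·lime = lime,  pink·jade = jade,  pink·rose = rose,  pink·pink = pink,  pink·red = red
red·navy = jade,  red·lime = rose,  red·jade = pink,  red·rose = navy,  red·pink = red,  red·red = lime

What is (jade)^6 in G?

pink

jade^1 = jade
jade^2 = jade·jade = navy
jade^3 = navy·jade = rose
jade^4 = rose·jade = lime
jade^5 = lime·jade = red
jade^6 = red·jade = pink
(Structurally, G here is isomorphic to the cyclic group Z_6.)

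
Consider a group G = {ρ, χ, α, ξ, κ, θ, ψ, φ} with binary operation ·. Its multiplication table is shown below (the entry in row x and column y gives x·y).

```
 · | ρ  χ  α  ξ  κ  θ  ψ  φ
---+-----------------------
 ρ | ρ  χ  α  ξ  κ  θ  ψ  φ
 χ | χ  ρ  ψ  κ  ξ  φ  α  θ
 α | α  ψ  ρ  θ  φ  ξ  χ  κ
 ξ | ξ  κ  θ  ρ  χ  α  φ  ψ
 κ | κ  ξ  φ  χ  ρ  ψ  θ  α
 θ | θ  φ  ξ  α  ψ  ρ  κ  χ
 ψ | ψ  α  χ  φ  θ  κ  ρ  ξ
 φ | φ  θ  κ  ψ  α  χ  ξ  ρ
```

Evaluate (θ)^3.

θ

θ^1 = θ
θ^2 = θ·θ = ρ
θ^3 = ρ·θ = θ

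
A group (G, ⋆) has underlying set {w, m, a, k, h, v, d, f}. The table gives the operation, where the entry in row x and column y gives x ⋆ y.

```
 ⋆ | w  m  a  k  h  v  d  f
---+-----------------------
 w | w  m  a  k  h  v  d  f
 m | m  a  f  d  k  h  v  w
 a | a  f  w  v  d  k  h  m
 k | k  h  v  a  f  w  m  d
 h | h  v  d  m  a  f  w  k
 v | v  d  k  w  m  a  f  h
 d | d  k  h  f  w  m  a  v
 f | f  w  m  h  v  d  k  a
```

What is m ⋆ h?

k

Read row m, column h: m ⋆ h = k.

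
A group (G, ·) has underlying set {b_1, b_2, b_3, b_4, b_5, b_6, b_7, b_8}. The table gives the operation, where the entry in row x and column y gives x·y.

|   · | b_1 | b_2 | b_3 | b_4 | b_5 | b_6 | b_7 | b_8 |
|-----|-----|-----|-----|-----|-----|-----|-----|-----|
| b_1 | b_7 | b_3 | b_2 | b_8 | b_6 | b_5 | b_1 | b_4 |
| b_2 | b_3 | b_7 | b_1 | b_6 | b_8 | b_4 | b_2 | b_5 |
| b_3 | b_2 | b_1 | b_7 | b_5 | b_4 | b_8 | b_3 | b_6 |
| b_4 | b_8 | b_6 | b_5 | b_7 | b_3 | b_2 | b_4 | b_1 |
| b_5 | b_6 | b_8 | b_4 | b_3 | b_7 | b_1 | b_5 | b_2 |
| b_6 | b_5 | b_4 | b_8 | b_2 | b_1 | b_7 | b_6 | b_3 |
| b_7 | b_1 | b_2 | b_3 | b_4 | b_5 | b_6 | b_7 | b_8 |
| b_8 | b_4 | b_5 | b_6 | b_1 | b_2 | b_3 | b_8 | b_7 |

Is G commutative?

Yes

Check whether the table is symmetric across its main diagonal.
Every entry (row x, col y) equals the entry (row y, col x), so G is abelian.
(In fact G ≅ the elementary abelian group (Z_2)^3.)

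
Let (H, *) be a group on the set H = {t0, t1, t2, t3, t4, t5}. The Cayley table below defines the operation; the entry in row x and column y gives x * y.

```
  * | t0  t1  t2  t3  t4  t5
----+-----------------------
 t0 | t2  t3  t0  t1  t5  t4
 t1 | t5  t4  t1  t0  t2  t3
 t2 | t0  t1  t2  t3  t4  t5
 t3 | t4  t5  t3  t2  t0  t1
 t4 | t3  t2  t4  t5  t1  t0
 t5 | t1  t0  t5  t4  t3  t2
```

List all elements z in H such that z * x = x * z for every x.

{t2}

An element z is central iff its row equals its column in the table.
For t3: t3 * t1 = t5 ≠ t0 = t1 * t3, so t3 ∉ Z.
Checking each element this way leaves Z(H) = {t2}.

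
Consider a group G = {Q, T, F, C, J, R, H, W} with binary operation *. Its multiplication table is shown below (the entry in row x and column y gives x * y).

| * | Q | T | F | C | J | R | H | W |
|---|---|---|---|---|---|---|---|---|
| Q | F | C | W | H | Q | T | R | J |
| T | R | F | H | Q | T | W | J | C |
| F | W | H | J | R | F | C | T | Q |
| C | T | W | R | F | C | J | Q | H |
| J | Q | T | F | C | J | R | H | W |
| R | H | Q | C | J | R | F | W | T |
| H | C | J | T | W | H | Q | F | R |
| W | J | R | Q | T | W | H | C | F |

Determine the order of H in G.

The identity element is J (its row matches the header).
H^1 = H
H^2 = H * H = F
H^3 = F * H = T
H^4 = T * H = J
The first power of H equal to the identity is H^4, so ord(H) = 4.
(Structurally, G here is isomorphic to the quaternion group Q_8.)

4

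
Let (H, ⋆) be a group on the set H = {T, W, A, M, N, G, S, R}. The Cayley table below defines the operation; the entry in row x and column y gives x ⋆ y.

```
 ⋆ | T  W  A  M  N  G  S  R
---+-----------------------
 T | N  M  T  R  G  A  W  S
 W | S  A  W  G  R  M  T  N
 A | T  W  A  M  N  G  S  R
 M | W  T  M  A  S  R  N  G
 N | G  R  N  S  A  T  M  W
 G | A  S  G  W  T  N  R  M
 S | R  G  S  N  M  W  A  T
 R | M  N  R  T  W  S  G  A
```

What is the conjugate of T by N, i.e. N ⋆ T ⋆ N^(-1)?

T

The identity is A. In row N, the entry A sits in column N, so N^(-1) = N.
N ⋆ T = G
G ⋆ N = T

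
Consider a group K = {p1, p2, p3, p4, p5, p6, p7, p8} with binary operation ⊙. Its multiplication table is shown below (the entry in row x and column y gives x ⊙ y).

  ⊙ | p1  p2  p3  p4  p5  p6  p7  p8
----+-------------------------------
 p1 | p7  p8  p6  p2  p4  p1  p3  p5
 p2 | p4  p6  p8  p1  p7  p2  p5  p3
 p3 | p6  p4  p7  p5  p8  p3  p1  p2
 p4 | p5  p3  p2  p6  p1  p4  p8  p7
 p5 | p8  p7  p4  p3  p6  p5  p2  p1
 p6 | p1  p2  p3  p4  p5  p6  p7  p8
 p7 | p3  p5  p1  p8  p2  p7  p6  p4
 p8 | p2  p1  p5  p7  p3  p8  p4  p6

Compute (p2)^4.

p2^1 = p2
p2^2 = p2 ⊙ p2 = p6
p2^3 = p6 ⊙ p2 = p2
p2^4 = p2 ⊙ p2 = p6
(Structurally, K here is isomorphic to the dihedral group D_4.)

p6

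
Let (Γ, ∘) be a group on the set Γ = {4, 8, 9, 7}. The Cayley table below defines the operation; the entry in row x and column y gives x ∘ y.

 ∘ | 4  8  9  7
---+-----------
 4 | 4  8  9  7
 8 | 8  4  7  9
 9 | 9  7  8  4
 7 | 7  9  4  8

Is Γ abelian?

Check whether the table is symmetric across its main diagonal.
Every entry (row x, col y) equals the entry (row y, col x), so Γ is abelian.

Yes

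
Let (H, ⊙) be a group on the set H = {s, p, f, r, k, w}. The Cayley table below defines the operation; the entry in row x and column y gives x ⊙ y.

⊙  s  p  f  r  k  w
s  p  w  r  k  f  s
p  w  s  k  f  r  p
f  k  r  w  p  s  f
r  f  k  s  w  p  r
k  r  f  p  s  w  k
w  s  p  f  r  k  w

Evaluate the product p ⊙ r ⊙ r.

p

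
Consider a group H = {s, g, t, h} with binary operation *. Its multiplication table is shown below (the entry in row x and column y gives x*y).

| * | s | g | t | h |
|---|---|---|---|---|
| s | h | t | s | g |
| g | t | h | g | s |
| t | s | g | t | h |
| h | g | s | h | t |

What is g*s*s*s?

g*s = t
t*s = s
s*s = h

h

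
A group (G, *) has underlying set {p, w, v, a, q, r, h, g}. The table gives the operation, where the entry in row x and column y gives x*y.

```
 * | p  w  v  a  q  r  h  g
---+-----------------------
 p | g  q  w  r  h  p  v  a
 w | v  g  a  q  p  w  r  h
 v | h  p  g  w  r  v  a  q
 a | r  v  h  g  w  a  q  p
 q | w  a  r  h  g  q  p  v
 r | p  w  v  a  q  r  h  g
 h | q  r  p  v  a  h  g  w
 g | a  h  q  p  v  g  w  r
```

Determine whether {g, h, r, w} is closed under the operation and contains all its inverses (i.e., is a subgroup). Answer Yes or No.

Yes

{g, h, r, w} contains the identity r.
Checking products: every product of two elements of {g, h, r, w} (read from the table) lies in {g, h, r, w}, so the set is closed.
In a finite group, a nonempty closed subset is a subgroup. So {g, h, r, w} ≤ G.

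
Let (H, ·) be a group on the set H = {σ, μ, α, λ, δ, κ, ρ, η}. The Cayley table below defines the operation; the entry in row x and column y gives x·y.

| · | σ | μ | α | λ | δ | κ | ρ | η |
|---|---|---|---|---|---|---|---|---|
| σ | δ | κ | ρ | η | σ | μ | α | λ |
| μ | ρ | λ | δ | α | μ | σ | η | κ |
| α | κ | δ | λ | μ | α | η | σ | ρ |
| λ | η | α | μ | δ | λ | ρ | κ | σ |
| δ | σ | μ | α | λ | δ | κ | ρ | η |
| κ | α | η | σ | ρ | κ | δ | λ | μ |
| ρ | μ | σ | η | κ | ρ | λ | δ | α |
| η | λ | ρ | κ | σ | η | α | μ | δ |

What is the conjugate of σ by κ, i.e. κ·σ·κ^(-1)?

The identity is δ. In row κ, the entry δ sits in column κ, so κ^(-1) = κ.
κ·σ = α
α·κ = η

η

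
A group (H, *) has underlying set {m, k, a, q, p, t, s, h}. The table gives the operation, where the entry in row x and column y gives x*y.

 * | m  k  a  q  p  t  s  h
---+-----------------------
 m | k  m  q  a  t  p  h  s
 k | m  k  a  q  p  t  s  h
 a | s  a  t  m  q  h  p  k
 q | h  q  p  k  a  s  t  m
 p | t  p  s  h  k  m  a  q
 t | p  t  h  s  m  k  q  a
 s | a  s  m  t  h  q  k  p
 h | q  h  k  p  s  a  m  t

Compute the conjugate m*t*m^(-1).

t

The identity is k. In row m, the entry k sits in column m, so m^(-1) = m.
m*t = p
p*m = t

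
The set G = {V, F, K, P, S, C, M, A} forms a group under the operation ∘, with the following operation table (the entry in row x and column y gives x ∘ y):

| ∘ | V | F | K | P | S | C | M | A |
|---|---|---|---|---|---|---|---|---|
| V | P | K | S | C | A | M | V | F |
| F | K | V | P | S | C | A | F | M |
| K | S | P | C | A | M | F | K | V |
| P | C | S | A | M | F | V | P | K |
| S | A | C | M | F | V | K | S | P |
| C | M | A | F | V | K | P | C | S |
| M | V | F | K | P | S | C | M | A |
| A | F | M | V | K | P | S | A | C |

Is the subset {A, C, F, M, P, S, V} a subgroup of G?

F ∘ V = K, which is not in {A, C, F, M, P, S, V}.
The subset is not closed under ∘, so it is not a subgroup.
(Structurally, G here is isomorphic to the cyclic group Z_8.)

No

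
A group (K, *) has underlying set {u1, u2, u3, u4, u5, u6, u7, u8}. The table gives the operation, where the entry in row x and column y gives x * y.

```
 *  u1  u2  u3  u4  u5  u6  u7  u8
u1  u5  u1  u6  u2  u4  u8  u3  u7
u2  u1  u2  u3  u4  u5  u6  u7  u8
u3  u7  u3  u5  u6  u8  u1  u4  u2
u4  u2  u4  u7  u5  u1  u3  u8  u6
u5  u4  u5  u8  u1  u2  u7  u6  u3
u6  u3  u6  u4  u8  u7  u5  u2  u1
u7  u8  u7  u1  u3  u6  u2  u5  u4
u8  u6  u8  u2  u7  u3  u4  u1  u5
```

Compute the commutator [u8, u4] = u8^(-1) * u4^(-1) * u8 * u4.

u5

Identity is u2; from the table u8^(-1) = u3 and u4^(-1) = u1.
u3 * u1 = u7
u7 * u8 = u4
u4 * u4 = u5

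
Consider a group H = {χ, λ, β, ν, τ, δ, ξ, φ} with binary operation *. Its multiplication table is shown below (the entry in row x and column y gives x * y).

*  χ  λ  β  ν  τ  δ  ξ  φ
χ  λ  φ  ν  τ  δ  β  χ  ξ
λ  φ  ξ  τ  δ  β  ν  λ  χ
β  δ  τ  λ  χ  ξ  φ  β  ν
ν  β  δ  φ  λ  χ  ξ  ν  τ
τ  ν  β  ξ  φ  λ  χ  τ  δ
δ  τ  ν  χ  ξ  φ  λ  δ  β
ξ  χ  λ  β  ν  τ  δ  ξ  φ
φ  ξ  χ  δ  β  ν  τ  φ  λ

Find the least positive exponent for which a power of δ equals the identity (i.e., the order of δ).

4

The identity element is ξ (its row matches the header).
δ^1 = δ
δ^2 = δ * δ = λ
δ^3 = λ * δ = ν
δ^4 = ν * δ = ξ
The first power of δ equal to the identity is δ^4, so ord(δ) = 4.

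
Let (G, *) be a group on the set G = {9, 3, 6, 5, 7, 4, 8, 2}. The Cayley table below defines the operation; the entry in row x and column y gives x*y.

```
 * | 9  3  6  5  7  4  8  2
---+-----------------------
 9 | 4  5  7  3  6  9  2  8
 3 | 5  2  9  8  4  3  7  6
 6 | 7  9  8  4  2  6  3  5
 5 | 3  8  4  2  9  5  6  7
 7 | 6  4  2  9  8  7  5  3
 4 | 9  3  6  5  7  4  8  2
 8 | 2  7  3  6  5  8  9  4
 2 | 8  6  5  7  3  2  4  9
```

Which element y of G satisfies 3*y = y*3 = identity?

7

First locate the identity: row 4 matches the header, so 4 is the identity.
Scan row 3 for 4: 3*7 = 4. Hence 3^(-1) = 7.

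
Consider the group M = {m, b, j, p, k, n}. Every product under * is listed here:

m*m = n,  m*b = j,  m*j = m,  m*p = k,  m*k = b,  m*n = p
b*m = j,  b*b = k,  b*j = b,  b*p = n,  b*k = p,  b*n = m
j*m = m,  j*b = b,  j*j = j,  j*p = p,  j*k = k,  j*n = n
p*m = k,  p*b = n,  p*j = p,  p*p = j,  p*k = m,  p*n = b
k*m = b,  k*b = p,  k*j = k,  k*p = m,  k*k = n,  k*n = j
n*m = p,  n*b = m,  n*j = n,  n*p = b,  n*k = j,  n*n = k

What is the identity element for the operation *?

The identity e satisfies e*x = x for all x, so its row in the table reproduces the column headers.
Row j reads: m, b, j, p, k, n — exactly the header order. So j is the identity.

j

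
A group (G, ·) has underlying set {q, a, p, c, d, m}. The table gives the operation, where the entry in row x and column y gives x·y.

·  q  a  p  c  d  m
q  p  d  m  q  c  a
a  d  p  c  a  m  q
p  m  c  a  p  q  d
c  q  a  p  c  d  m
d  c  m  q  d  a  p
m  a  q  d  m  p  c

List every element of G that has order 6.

Identity is c. Compute the order of each non-identity element by repeated multiplication:
  q: q → p → m → a → d → c  (order 6)
  a: a → p → c  (order 3)
  p: p → a → c  (order 3)
  d: d → a → m → p → q → c  (order 6)
  m: m → c  (order 2)
Elements of order 6: {d, q}.

{d, q}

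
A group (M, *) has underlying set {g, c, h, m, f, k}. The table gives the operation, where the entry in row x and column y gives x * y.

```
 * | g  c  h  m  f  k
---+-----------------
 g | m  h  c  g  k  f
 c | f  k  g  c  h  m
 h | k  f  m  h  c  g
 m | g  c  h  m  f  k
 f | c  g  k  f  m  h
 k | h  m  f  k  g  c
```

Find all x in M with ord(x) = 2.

Identity is m. Compute the order of each non-identity element by repeated multiplication:
  g: g → m  (order 2)
  c: c → k → m  (order 3)
  h: h → m  (order 2)
  f: f → m  (order 2)
  k: k → c → m  (order 3)
Elements of order 2: {f, g, h}.
(Structurally, M here is isomorphic to the symmetric group S_3.)

{f, g, h}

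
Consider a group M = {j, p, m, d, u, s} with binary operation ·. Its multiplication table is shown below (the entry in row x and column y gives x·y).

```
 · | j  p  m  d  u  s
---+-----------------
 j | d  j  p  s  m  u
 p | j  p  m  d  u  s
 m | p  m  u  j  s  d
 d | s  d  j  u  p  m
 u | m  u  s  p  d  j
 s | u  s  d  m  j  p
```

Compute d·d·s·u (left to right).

m

d·d = u
u·s = j
j·u = m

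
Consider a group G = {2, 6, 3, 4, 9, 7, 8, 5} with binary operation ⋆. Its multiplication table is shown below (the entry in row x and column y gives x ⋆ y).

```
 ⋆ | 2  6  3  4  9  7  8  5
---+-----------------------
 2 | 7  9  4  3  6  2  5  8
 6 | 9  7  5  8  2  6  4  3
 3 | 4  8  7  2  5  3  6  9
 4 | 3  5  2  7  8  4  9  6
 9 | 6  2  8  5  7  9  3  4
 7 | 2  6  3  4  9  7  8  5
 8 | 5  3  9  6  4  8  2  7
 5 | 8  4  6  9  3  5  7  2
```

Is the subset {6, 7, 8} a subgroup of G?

8 ⋆ 8 = 2, which is not in {6, 7, 8}.
The subset is not closed under ⋆, so it is not a subgroup.

No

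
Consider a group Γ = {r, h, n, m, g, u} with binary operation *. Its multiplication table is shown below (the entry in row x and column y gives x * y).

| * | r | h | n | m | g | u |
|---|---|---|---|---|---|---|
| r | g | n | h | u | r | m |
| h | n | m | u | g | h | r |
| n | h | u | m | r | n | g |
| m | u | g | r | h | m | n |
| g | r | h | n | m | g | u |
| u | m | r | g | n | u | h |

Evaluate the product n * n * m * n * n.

g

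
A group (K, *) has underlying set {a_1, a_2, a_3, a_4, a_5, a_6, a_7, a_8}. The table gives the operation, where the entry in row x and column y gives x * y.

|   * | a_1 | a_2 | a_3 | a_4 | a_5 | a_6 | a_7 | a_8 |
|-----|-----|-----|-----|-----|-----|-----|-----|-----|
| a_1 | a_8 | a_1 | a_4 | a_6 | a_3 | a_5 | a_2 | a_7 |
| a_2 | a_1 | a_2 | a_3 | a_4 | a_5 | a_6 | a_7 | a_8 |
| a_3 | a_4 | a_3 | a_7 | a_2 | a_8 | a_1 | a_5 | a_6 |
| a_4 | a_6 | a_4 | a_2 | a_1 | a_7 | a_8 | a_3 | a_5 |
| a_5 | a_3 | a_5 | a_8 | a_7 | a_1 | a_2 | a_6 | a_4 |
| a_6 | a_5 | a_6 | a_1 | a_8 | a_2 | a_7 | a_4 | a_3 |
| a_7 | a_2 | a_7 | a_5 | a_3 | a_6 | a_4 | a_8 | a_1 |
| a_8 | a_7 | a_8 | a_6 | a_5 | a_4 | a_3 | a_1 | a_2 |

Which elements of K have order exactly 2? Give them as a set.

{a_8}

Identity is a_2. Compute the order of each non-identity element by repeated multiplication:
  a_1: a_1 → a_8 → a_7 → a_2  (order 4)
  a_3: a_3 → a_7 → a_5 → a_8 → a_6 → a_1 → a_4 → a_2  (order 8)
  a_4: a_4 → a_1 → a_6 → a_8 → a_5 → a_7 → a_3 → a_2  (order 8)
  a_5: a_5 → a_1 → a_3 → a_8 → a_4 → a_7 → a_6 → a_2  (order 8)
  a_6: a_6 → a_7 → a_4 → a_8 → a_3 → a_1 → a_5 → a_2  (order 8)
  a_7: a_7 → a_8 → a_1 → a_2  (order 4)
  a_8: a_8 → a_2  (order 2)
Elements of order 2: {a_8}.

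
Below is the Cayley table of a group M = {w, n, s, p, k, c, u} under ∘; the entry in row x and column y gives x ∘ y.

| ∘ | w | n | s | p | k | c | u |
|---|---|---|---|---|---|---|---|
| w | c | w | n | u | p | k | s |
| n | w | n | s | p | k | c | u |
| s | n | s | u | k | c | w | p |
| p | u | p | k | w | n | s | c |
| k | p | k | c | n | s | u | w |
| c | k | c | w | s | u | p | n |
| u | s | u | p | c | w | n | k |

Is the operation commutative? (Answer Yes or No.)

Check whether the table is symmetric across its main diagonal.
Every entry (row x, col y) equals the entry (row y, col x), so M is abelian.

Yes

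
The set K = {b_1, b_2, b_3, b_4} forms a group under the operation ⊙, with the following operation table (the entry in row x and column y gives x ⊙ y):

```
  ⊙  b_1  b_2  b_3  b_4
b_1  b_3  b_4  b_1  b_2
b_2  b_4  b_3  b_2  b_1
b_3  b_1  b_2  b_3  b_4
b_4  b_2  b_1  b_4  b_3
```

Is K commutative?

Check whether the table is symmetric across its main diagonal.
Every entry (row x, col y) equals the entry (row y, col x), so K is abelian.

Yes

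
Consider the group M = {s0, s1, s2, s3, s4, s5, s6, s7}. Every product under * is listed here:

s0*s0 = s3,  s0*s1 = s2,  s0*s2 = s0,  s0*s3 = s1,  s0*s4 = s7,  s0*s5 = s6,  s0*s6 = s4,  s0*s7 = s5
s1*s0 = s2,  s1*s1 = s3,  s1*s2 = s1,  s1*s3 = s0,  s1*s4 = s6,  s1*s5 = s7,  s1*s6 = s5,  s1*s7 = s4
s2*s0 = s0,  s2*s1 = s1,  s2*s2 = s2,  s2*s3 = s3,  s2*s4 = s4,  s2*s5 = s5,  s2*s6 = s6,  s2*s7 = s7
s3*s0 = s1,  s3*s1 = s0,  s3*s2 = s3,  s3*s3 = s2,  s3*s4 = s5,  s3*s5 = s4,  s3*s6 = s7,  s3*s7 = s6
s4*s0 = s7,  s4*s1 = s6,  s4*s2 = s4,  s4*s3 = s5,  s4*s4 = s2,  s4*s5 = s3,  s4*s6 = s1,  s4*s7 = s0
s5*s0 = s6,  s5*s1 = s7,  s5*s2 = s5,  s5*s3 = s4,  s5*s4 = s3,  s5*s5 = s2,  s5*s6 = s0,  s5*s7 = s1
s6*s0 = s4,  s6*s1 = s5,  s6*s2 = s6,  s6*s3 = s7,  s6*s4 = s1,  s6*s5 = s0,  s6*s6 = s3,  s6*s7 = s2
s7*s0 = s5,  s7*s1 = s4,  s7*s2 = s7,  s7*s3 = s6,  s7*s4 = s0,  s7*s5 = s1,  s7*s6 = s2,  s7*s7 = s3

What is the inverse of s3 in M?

s3

First locate the identity: row s2 matches the header, so s2 is the identity.
Scan row s3 for s2: s3 * s3 = s2. Hence s3^(-1) = s3.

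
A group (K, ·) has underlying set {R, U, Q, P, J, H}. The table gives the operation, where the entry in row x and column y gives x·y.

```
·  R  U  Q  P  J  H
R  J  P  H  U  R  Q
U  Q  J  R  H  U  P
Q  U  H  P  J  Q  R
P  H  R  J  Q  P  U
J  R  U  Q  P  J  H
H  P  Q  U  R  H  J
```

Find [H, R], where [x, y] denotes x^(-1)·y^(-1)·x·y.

Identity is J; from the table H^(-1) = H and R^(-1) = R.
H·R = P
P·H = U
U·R = Q

Q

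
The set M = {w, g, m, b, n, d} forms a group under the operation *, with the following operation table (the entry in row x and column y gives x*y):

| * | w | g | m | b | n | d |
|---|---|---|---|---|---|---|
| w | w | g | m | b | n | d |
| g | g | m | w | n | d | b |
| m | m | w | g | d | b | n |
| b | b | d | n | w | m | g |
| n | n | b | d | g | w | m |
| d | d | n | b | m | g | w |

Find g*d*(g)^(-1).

n

The identity is w. In row g, the entry w sits in column m, so g^(-1) = m.
g*d = b
b*m = n
(Structurally, M here is isomorphic to the symmetric group S_3.)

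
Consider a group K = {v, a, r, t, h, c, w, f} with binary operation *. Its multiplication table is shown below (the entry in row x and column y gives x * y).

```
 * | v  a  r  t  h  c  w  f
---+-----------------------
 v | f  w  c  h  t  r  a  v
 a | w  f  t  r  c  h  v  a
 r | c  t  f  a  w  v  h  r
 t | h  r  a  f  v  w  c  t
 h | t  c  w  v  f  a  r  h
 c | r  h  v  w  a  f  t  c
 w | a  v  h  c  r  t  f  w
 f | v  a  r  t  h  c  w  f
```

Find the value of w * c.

Read row w, column c: w * c = t.

t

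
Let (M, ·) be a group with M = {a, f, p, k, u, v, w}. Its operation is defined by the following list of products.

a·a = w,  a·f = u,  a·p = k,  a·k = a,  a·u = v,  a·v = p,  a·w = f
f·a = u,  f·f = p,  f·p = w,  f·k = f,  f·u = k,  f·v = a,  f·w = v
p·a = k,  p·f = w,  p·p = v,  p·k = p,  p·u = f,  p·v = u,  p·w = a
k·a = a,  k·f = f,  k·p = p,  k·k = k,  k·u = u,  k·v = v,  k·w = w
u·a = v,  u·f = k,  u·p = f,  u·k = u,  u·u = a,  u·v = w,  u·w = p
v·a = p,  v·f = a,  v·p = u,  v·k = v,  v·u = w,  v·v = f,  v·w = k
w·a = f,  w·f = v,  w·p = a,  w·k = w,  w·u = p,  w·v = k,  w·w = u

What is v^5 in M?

u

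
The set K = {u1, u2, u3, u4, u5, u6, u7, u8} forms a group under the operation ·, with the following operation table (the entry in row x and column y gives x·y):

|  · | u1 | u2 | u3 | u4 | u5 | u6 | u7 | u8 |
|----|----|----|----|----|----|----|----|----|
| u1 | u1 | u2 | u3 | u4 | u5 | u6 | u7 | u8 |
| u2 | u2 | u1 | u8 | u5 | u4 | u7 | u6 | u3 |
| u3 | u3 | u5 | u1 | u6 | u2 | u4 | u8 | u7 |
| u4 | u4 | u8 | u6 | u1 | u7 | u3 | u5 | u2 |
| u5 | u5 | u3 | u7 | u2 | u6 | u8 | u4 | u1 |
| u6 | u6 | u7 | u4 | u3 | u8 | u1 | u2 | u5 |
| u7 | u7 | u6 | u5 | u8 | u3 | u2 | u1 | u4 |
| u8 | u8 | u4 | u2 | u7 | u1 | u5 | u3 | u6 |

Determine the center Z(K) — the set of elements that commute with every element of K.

An element z is central iff its row equals its column in the table.
For u5: u5·u3 = u7 ≠ u2 = u3·u5, so u5 ∉ Z.
Checking each element this way leaves Z(K) = {u1, u6}.

{u1, u6}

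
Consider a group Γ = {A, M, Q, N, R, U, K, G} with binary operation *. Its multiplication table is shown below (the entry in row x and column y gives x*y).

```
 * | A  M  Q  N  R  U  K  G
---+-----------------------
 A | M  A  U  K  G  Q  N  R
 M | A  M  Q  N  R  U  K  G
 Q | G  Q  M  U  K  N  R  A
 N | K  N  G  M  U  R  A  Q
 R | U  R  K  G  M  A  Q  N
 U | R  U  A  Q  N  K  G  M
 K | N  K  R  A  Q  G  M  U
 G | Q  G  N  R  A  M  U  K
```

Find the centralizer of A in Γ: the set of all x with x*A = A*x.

Compare row A with column A entry by entry.
K*A = N = A*K, so K commutes with A.
G*A = Q but A*G = R, so G does not.
Collecting the elements that commute with A: C(A) = {A, K, M, N}.
(Structurally, Γ here is isomorphic to the dihedral group D_4.)

{A, K, M, N}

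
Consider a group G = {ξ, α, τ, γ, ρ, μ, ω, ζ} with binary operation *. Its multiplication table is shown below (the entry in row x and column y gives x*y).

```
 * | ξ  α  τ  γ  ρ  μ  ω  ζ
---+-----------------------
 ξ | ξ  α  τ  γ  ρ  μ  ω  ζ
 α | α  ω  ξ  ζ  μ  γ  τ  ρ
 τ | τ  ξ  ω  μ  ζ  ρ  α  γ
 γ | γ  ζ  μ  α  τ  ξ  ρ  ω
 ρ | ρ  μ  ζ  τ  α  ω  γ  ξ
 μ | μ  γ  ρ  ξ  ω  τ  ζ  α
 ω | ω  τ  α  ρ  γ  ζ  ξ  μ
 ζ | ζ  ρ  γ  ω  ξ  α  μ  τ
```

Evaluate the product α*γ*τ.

α*γ = ζ
ζ*τ = γ

γ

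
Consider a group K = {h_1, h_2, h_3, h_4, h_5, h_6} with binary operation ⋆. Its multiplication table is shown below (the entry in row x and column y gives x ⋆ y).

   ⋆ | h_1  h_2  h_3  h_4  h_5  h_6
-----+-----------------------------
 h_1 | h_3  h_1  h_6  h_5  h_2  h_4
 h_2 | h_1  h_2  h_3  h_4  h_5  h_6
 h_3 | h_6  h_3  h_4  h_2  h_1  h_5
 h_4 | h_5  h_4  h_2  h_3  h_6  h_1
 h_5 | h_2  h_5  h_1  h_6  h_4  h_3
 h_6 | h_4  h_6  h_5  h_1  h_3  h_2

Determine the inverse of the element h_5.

h_1

First locate the identity: row h_2 matches the header, so h_2 is the identity.
Scan row h_5 for h_2: h_5 ⋆ h_1 = h_2. Hence h_5^(-1) = h_1.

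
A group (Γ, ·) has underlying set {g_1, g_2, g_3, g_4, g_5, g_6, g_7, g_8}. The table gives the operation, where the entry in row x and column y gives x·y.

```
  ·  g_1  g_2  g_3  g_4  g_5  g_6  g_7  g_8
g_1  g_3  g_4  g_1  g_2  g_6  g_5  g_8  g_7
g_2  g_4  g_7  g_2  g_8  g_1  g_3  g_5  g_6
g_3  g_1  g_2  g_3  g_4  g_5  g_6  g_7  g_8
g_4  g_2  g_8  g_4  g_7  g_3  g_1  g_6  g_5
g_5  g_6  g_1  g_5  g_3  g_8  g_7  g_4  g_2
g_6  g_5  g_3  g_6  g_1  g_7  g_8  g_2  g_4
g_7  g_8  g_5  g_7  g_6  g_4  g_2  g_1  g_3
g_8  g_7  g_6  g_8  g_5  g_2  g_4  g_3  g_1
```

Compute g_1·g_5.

g_6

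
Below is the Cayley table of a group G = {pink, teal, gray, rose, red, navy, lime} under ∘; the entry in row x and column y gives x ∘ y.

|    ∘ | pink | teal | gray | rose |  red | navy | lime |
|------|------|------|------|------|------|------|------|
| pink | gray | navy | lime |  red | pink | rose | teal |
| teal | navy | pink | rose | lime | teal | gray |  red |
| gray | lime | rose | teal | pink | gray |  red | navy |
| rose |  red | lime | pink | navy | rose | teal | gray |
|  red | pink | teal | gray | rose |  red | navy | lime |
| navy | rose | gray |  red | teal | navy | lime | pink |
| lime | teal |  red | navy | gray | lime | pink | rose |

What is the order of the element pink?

7

The identity element is red (its row matches the header).
pink^1 = pink
pink^2 = pink ∘ pink = gray
pink^3 = gray ∘ pink = lime
pink^4 = lime ∘ pink = teal
pink^5 = teal ∘ pink = navy
pink^6 = navy ∘ pink = rose
pink^7 = rose ∘ pink = red
The first power of pink equal to the identity is pink^7, so ord(pink) = 7.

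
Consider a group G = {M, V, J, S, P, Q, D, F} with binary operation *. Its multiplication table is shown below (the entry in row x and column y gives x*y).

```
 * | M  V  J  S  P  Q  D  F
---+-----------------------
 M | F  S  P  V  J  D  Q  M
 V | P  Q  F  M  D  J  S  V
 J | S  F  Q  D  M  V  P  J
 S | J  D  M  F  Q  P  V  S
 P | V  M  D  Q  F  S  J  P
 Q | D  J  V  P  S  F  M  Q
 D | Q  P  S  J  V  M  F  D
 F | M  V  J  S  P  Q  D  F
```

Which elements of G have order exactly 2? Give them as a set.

{D, M, P, Q, S}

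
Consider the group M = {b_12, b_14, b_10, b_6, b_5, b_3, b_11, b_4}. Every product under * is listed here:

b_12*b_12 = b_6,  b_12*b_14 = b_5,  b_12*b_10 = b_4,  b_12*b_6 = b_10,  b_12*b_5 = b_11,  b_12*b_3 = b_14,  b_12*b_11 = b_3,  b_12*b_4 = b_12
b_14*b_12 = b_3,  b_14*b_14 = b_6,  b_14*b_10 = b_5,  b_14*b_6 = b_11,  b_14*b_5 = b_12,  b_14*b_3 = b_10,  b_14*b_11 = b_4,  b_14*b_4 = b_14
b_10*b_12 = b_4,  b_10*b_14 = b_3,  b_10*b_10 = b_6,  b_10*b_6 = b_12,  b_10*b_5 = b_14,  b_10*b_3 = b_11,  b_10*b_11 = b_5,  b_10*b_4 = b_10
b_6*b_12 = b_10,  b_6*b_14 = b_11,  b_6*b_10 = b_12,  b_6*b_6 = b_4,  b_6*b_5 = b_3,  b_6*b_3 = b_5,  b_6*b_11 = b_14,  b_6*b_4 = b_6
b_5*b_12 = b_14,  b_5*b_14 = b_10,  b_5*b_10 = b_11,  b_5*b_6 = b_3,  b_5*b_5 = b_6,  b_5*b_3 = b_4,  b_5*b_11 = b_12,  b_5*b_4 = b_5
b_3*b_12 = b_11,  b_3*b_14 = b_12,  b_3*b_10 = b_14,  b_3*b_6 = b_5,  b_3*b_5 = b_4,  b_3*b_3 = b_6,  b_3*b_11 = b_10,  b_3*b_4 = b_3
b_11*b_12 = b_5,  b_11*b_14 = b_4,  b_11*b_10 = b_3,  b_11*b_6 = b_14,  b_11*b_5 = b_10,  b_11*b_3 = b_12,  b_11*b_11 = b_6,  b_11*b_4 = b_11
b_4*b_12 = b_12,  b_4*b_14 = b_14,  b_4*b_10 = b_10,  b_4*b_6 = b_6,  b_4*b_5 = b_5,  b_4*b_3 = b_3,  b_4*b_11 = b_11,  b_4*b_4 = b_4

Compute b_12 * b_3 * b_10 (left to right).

b_12 * b_3 = b_14
b_14 * b_10 = b_5

b_5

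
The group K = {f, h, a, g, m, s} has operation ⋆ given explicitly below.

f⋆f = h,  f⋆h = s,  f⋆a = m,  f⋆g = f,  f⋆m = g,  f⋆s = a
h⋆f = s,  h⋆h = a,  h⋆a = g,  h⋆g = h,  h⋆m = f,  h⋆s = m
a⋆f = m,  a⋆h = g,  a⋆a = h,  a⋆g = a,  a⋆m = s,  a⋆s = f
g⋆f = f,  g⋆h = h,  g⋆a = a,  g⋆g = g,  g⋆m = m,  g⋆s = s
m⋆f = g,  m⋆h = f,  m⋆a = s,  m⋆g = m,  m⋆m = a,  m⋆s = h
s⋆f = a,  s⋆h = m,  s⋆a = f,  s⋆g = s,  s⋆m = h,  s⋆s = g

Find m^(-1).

f

First locate the identity: row g matches the header, so g is the identity.
Scan row m for g: m ⋆ f = g. Hence m^(-1) = f.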